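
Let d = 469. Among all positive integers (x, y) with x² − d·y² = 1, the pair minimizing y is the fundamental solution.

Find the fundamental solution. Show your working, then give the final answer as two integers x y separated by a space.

137215 6336

d=469: √d = [21; 1,1,1,10,6,10,1,1,1,42] (ℓ=10, even), read p_9/q_9
a_0=21:  p_0=21·1+0=21,  q_0=21·0+1=1
a_1=1:  p_1=1·21+1=22,  q_1=1·1+0=1
a_2=1:  p_2=1·22+21=43,  q_2=1·1+1=2
a_3=1:  p_3=1·43+22=65,  q_3=1·2+1=3
…
a_7=1:  p_7=1·42923+4223=47146,  q_7=1·1982+195=2177
a_8=1:  p_8=1·47146+42923=90069,  q_8=1·2177+1982=4159
a_9=1:  p_9=1·90069+47146=137215,  q_9=1·4159+2177=6336
(x₁, y₁) = (137215, 6336);  137215² − 469·6336² = 1 ✓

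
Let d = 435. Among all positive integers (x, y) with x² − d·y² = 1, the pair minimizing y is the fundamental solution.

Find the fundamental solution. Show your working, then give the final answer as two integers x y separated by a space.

d=435: √d = [20; 1,5,1,40] (ℓ=4, even), read p_3/q_3
a_0=20:  p_0=20·1+0=20,  q_0=20·0+1=1
a_1=1:  p_1=1·20+1=21,  q_1=1·1+0=1
a_2=5:  p_2=5·21+20=125,  q_2=5·1+1=6
a_3=1:  p_3=1·125+21=146,  q_3=1·6+1=7
fundamental: x₁=146, y₁=7  (since 21316 − 435·49 = 1)

146 7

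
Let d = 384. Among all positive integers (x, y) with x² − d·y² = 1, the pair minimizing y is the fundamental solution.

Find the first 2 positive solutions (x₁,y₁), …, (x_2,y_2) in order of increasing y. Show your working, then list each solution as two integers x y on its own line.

4801 245
46099201 2352490

√384 → a₀=19, period (1,1,2,9,2,1,1,38); ℓ=8 even so k=7
i=0: a=19 ⇒ p=19, q=1
i=1: a=1 ⇒ p=20, q=1
…
i=5: a=2 ⇒ p=1940, q=99
i=6: a=1 ⇒ p=2861, q=146
i=7: a=1 ⇒ p=4801, q=245
→ (4801, 245).  Check: 4801²=23049601, 384·245²=23049600, difference 1.
k=2:  x_2 = 4801·4801+384·245·245 = 46099201,  y_2 = 4801·245+245·4801 = 2352490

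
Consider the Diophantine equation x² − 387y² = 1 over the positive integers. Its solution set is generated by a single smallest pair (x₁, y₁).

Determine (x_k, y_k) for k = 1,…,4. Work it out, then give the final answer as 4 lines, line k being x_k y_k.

√387 → a₀=19, period (1,2,19,2,1,38); ℓ=6 even so k=5
k=0  a_k=19  p_k/q_k = 19/1
k=1  a_k=1  p_k/q_k = 20/1
k=2  a_k=2  p_k/q_k = 59/3
k=3  a_k=19  p_k/q_k = 1141/58
k=4  a_k=2  p_k/q_k = 2341/119
k=5  a_k=1  p_k/q_k = 3482/177
→ (3482, 177).  Check: 3482²=12124324, 387·177²=12124323, difference 1.
(3482+177√387)^2 = 24248647 + 1232628√387
(3482+177√387)^3 = 168867574226 + 8584021215√387
(3482+177√387)^4 = 1175993762661217 + 59779122508632√387

3482 177
24248647 1232628
168867574226 8584021215
1175993762661217 59779122508632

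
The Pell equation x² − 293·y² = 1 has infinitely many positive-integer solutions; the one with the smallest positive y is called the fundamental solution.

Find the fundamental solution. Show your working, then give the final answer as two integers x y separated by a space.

d=293: √d = [17; 8,1,1,8,34] (ℓ=5, odd), read p_9/q_9
a_0=17:  p_0=17·1+0=17,  q_0=17·0+1=1
a_1=8:  p_1=8·17+1=137,  q_1=8·1+0=8
a_2=1:  p_2=1·137+17=154,  q_2=1·8+1=9
a_3=1:  p_3=1·154+137=291,  q_3=1·9+8=17
…
a_5=34:  p_5=34·2482+291=84679,  q_5=34·145+17=4947
a_6=8:  p_6=8·84679+2482=679914,  q_6=8·4947+145=39721
a_7=1:  p_7=1·679914+84679=764593,  q_7=1·39721+4947=44668
a_8=1:  p_8=1·764593+679914=1444507,  q_8=1·44668+39721=84389
a_9=8:  p_9=8·1444507+764593=12320649,  q_9=8·84389+44668=719780
(x₁, y₁) = (12320649, 719780);  12320649² − 293·719780² = 1 ✓

12320649 719780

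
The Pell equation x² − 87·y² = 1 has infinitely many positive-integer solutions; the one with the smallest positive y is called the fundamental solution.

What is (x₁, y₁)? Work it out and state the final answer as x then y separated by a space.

√87 = [9; 3,18, …], period ℓ=2 (even) → k=1
k=0  a_k=9  p_k/q_k = 9/1
k=1  a_k=3  p_k/q_k = 28/3
(x₁, y₁) = (28, 3);  28² − 87·3² = 1 ✓

28 3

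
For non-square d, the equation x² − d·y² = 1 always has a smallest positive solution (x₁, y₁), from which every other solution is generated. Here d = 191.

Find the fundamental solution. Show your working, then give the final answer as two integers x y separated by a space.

8994000 650783

√191 → a₀=13, period (1,4,1,1,3,…,4,1,26); ℓ=16 even so k=15
step 0: (13, 1)  from 13·(1,0) + (0,1)
…
step 2: (69, 5)  from 4·(14,1) + (13,1)
step 3: (83, 6)  from 1·(69,5) + (14,1)
…
step 5: (539, 39)  from 3·(152,11) + (83,6)
step 6: (1230, 89)  from 2·(539,39) + (152,11)
step 7: (2999, 217)  from 2·(1230,89) + (539,39)
step 8: (40217, 2910)  from 13·(2999,217) + (1230,89)
…
step 10: (207083, 14984)  from 2·(83433,6037) + (40217,2910)
step 11: (704682, 50989)  from 3·(207083,14984) + (83433,6037)
step 12: (911765, 65973)  from 1·(704682,50989) + (207083,14984)
step 13: (1616447, 116962)  from 1·(911765,65973) + (704682,50989)
step 14: (7377553, 533821)  from 4·(1616447,116962) + (911765,65973)
step 15: (8994000, 650783)  from 1·(7377553,533821) + (1616447,116962)
(x₁, y₁) = (8994000, 650783);  8994000² − 191·650783² = 1 ✓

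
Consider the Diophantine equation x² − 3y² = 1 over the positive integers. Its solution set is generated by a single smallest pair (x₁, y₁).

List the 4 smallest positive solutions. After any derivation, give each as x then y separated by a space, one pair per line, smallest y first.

2 1
7 4
26 15
97 56

√3 → a₀=1, period (1,2); ℓ=2 even so k=1
a_0=1:  p_0=1·1+0=1,  q_0=1·0+1=1
a_1=1:  p_1=1·1+1=2,  q_1=1·1+0=1
(x₁, y₁) = (2, 1);  2² − 3·1² = 1 ✓
n=2: (2,1)∘(2,1) = (2·2+3·1·1, 2·1+1·2) = (7,4)
n=3: (7,4)∘(2,1) = (2·7+3·1·4, 2·4+1·7) = (26,15)
n=4: (26,15)∘(2,1) = (2·26+3·1·15, 2·15+1·26) = (97,56)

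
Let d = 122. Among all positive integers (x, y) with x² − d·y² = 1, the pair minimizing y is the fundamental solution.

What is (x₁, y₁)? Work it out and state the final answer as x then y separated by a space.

√122 → a₀=11, period (22); ℓ=1 odd so k=1
a_0=11:  p_0=11·1+0=11,  q_0=11·0+1=1
a_1=22:  p_1=22·11+1=243,  q_1=22·1+0=22
→ (243, 22).  Check: 243²=59049, 122·22²=59048, difference 1.

243 22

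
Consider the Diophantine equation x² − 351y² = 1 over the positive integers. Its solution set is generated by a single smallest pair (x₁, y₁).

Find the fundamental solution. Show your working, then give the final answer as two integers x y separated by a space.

[18; 1,2,1,3,2,2,2,3,1,2,1,36] for √351; ℓ=12 ⇒ convergent index 11
i=0: a=18 ⇒ p=18, q=1
i=1: a=1 ⇒ p=19, q=1
i=2: a=2 ⇒ p=56, q=3
i=3: a=1 ⇒ p=75, q=4
…
i=5: a=2 ⇒ p=637, q=34
i=6: a=2 ⇒ p=1555, q=83
i=7: a=2 ⇒ p=3747, q=200
i=8: a=3 ⇒ p=12796, q=683
i=9: a=1 ⇒ p=16543, q=883
i=10: a=2 ⇒ p=45882, q=2449
i=11: a=1 ⇒ p=62425, q=3332
fundamental: x₁=62425, y₁=3332  (since 3896880625 − 351·11102224 = 1)

62425 3332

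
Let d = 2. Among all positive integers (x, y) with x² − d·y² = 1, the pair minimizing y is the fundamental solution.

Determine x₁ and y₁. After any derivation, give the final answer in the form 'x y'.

d=2: √d = [1; 2] (ℓ=1, odd), read p_1/q_1
a_0=1:  p_0=1·1+0=1,  q_0=1·0+1=1
a_1=2:  p_1=2·1+1=3,  q_1=2·1+0=2
→ (3, 2).  Check: 3²=9, 2·2²=8, difference 1.

3 2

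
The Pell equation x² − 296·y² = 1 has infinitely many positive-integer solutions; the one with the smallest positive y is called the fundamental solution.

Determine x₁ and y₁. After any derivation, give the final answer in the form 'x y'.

[17; 4,1,7,1,4,34] for √296; ℓ=6 ⇒ convergent index 5
step 0: (17, 1)  from 17·(1,0) + (0,1)
step 1: (69, 4)  from 4·(17,1) + (1,0)
…
step 4: (757, 44)  from 1·(671,39) + (86,5)
step 5: (3699, 215)  from 4·(757,44) + (671,39)
→ (3699, 215).  Check: 3699²=13682601, 296·215²=13682600, difference 1.

3699 215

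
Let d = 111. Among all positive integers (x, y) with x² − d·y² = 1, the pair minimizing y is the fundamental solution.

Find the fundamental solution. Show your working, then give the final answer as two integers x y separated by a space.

295 28

√111 → a₀=10, period (1,1,6,1,1,20); ℓ=6 even so k=5
a_0=10:  p_0=10·1+0=10,  q_0=10·0+1=1
…
a_2=1:  p_2=1·11+10=21,  q_2=1·1+1=2
…
a_4=1:  p_4=1·137+21=158,  q_4=1·13+2=15
a_5=1:  p_5=1·158+137=295,  q_5=1·15+13=28
(x₁, y₁) = (295, 28);  295² − 111·28² = 1 ✓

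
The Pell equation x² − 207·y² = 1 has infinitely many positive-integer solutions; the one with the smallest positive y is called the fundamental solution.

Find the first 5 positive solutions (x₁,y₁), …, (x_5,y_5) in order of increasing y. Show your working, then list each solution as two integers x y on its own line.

1151 80
2649601 184160
6099380351 423936240
14040770918401 975901040320
32321848554778751 2246523770880400

√207 → a₀=14, period (2,1,1,2,1,1,2,28); ℓ=8 even so k=7
k=0  a_k=14  p_k/q_k = 14/1
…
k=5  a_k=1  p_k/q_k = 259/18
k=6  a_k=1  p_k/q_k = 446/31
k=7  a_k=2  p_k/q_k = 1151/80
→ (1151, 80).  Check: 1151²=1324801, 207·80²=1324800, difference 1.
k=2:  x_2 = 1151·1151+207·80·80 = 2649601,  y_2 = 1151·80+80·1151 = 184160
k=3:  x_3 = 1151·2649601+207·80·184160 = 6099380351,  y_3 = 1151·184160+80·2649601 = 423936240
k=4:  x_4 = 1151·6099380351+207·80·423936240 = 14040770918401,  y_4 = 1151·423936240+80·6099380351 = 975901040320
k=5:  x_5 = 1151·14040770918401+207·80·975901040320 = 32321848554778751,  y_5 = 1151·975901040320+80·14040770918401 = 2246523770880400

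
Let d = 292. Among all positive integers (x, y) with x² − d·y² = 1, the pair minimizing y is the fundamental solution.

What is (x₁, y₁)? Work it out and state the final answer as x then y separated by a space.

2281249 133500

√292 = [17; 11,2,1,3,8,3,1,2,11,34, …], period ℓ=10 (even) → k=9
i=0: a=17 ⇒ p=17, q=1
i=1: a=11 ⇒ p=188, q=11
…
i=3: a=1 ⇒ p=581, q=34
i=4: a=3 ⇒ p=2136, q=125
…
i=7: a=1 ⇒ p=72812, q=4261
i=8: a=2 ⇒ p=200767, q=11749
i=9: a=11 ⇒ p=2281249, q=133500
→ (2281249, 133500).  Check: 2281249²=5204097000001, 292·133500²=5204097000000, difference 1.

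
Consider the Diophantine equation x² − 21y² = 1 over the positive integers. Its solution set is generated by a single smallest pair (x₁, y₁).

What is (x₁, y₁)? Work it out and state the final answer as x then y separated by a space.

55 12

√21 → a₀=4, period (1,1,2,1,1,8); ℓ=6 even so k=5
i=0: a=4 ⇒ p=4, q=1
i=1: a=1 ⇒ p=5, q=1
i=2: a=1 ⇒ p=9, q=2
i=3: a=2 ⇒ p=23, q=5
i=4: a=1 ⇒ p=32, q=7
i=5: a=1 ⇒ p=55, q=12
fundamental: x₁=55, y₁=12  (since 3025 − 21·144 = 1)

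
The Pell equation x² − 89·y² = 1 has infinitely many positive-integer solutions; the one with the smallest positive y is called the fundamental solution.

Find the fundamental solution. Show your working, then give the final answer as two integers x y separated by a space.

500001 53000

d=89: √d = [9; 2,3,3,2,18] (ℓ=5, odd), read p_9/q_9
a_0=9:  p_0=9·1+0=9,  q_0=9·0+1=1
a_1=2:  p_1=2·9+1=19,  q_1=2·1+0=2
a_2=3:  p_2=3·19+9=66,  q_2=3·2+1=7
a_3=3:  p_3=3·66+19=217,  q_3=3·7+2=23
a_4=2:  p_4=2·217+66=500,  q_4=2·23+7=53
a_5=18:  p_5=18·500+217=9217,  q_5=18·53+23=977
…
a_7=3:  p_7=3·18934+9217=66019,  q_7=3·2007+977=6998
a_8=3:  p_8=3·66019+18934=216991,  q_8=3·6998+2007=23001
a_9=2:  p_9=2·216991+66019=500001,  q_9=2·23001+6998=53000
fundamental: x₁=500001, y₁=53000  (since 250001000001 − 89·2809000000 = 1)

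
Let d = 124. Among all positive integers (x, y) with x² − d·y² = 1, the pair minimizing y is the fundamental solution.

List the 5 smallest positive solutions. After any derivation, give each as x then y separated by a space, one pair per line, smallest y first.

4620799 414960
42703566796801 3834893506080
394649197502177907199 35440544156001500880
3647189234337689639247667201 327527261991011323636100160
33705856733676329245494460531519999 3026875289361570825948579964954800

[11; 7,2,1,1,1,…,2,7,22] for √124; ℓ=16 ⇒ convergent index 15
i=0: a=11 ⇒ p=11, q=1
i=1: a=7 ⇒ p=78, q=7
i=2: a=2 ⇒ p=167, q=15
i=3: a=1 ⇒ p=245, q=22
i=4: a=1 ⇒ p=412, q=37
…
i=8: a=4 ⇒ p=14543, q=1306
…
i=11: a=1 ⇒ p=84875, q=7622
…
i=13: a=1 ⇒ p=237042, q=21287
i=14: a=2 ⇒ p=626251, q=56239
i=15: a=7 ⇒ p=4620799, q=414960
(x₁, y₁) = (4620799, 414960);  4620799² − 124·414960² = 1 ✓
(x_2, y_2) = (4620799·4620799 + 124·414960·414960, 4620799·414960 + 414960·4620799) = (42703566796801, 3834893506080)
(x_3, y_3) = (4620799·42703566796801 + 124·414960·3834893506080, 4620799·3834893506080 + 414960·42703566796801) = (394649197502177907199, 35440544156001500880)
(x_4, y_4) = (4620799·394649197502177907199 + 124·414960·35440544156001500880, 4620799·35440544156001500880 + 414960·394649197502177907199) = (3647189234337689639247667201, 327527261991011323636100160)
(x_5, y_5) = (4620799·3647189234337689639247667201 + 124·414960·327527261991011323636100160, 4620799·327527261991011323636100160 + 414960·3647189234337689639247667201) = (33705856733676329245494460531519999, 3026875289361570825948579964954800)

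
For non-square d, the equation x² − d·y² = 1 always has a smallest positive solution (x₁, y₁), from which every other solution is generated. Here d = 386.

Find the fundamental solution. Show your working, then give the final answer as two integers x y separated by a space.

d=386: √d = [19; 1,1,1,4,1,18,1,4,1,1,1,38] (ℓ=12, even), read p_11/q_11
k=0  a_k=19  p_k/q_k = 19/1
…
k=3  a_k=1  p_k/q_k = 59/3
k=4  a_k=4  p_k/q_k = 275/14
k=5  a_k=1  p_k/q_k = 334/17
…
k=10  a_k=1  p_k/q_k = 72163/3673
k=11  a_k=1  p_k/q_k = 111555/5678
(x₁, y₁) = (111555, 5678);  111555² − 386·5678² = 1 ✓

111555 5678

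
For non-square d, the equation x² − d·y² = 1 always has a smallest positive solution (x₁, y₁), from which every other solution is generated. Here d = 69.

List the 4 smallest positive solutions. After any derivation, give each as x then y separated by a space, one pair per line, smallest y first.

d=69: √d = [8; 3,3,1,4,1,3,3,16] (ℓ=8, even), read p_7/q_7
k=0  a_k=8  p_k/q_k = 8/1
k=1  a_k=3  p_k/q_k = 25/3
k=2  a_k=3  p_k/q_k = 83/10
…
k=4  a_k=4  p_k/q_k = 515/62
k=5  a_k=1  p_k/q_k = 623/75
k=6  a_k=3  p_k/q_k = 2384/287
k=7  a_k=3  p_k/q_k = 7775/936
→ (7775, 936).  Check: 7775²=60450625, 69·936²=60450624, difference 1.
(7775+936√69)^2 = 120901249 + 14554800√69
(7775+936√69)^3 = 1880014414175 + 226327139064√69
(7775+936√69)^4 = 29234224019520001 + 3519386997890400√69

7775 936
120901249 14554800
1880014414175 226327139064
29234224019520001 3519386997890400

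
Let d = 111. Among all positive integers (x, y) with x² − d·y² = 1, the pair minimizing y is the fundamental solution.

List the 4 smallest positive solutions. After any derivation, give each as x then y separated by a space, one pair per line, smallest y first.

295 28
174049 16520
102688615 9746772
60586108801 5750578960

[10; 1,1,6,1,1,20] for √111; ℓ=6 ⇒ convergent index 5
step 0: (10, 1)  from 10·(1,0) + (0,1)
…
step 4: (158, 15)  from 1·(137,13) + (21,2)
step 5: (295, 28)  from 1·(158,15) + (137,13)
→ (295, 28).  Check: 295²=87025, 111·28²=87024, difference 1.
n=2: (295,28)∘(295,28) = (295·295+111·28·28, 295·28+28·295) = (174049,16520)
n=3: (174049,16520)∘(295,28) = (295·174049+111·28·16520, 295·16520+28·174049) = (102688615,9746772)
n=4: (102688615,9746772)∘(295,28) = (295·102688615+111·28·9746772, 295·9746772+28·102688615) = (60586108801,5750578960)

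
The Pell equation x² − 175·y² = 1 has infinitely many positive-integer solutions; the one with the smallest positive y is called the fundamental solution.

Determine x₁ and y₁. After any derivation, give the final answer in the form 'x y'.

2024 153

[13; 4,2,1,2,4,26] for √175; ℓ=6 ⇒ convergent index 5
a_0=13:  p_0=13·1+0=13,  q_0=13·0+1=1
a_1=4:  p_1=4·13+1=53,  q_1=4·1+0=4
…
a_4=2:  p_4=2·172+119=463,  q_4=2·13+9=35
a_5=4:  p_5=4·463+172=2024,  q_5=4·35+13=153
fundamental: x₁=2024, y₁=153  (since 4096576 − 175·23409 = 1)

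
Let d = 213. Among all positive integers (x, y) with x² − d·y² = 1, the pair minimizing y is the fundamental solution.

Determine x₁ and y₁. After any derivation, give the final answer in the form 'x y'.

√213 → a₀=14, period (1,1,2,6,1,8,1,6,2,1,1,28); ℓ=12 even so k=11
a_0=14:  p_0=14·1+0=14,  q_0=14·0+1=1
…
a_2=1:  p_2=1·15+14=29,  q_2=1·1+1=2
…
a_5=1:  p_5=1·467+73=540,  q_5=1·32+5=37
a_6=8:  p_6=8·540+467=4787,  q_6=8·37+32=328
…
a_8=6:  p_8=6·5327+4787=36749,  q_8=6·365+328=2518
…
a_10=1:  p_10=1·78825+36749=115574,  q_10=1·5401+2518=7919
a_11=1:  p_11=1·115574+78825=194399,  q_11=1·7919+5401=13320
fundamental: x₁=194399, y₁=13320  (since 37790971201 − 213·177422400 = 1)

194399 13320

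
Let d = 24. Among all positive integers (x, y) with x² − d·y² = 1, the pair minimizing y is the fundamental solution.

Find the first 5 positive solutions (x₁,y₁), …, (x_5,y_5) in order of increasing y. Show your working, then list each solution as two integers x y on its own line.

5 1
49 10
485 99
4801 980
47525 9701

[4; 1,8] for √24; ℓ=2 ⇒ convergent index 1
i=0: a=4 ⇒ p=4, q=1
i=1: a=1 ⇒ p=5, q=1
(x₁, y₁) = (5, 1);  5² − 24·1² = 1 ✓
(5+1√24)^2 = 49 + 10√24
(5+1√24)^3 = 485 + 99√24
(5+1√24)^4 = 4801 + 980√24
(5+1√24)^5 = 47525 + 9701√24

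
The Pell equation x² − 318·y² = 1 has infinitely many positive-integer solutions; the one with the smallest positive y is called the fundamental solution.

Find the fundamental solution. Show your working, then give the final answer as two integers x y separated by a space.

√318 → a₀=17, period (1,4,1,34); ℓ=4 even so k=3
step 0: (17, 1)  from 17·(1,0) + (0,1)
step 1: (18, 1)  from 1·(17,1) + (1,0)
step 2: (89, 5)  from 4·(18,1) + (17,1)
step 3: (107, 6)  from 1·(89,5) + (18,1)
(x₁, y₁) = (107, 6);  107² − 318·6² = 1 ✓

107 6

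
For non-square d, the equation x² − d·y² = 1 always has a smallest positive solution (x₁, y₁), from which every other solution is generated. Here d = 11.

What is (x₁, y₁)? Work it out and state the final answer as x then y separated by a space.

10 3

√11 → a₀=3, period (3,6); ℓ=2 even so k=1
step 0: (3, 1)  from 3·(1,0) + (0,1)
step 1: (10, 3)  from 3·(3,1) + (1,0)
(x₁, y₁) = (10, 3);  10² − 11·3² = 1 ✓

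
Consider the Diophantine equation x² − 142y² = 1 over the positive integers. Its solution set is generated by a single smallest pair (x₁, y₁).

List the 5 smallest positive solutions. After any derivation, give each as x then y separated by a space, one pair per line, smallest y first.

√142 → a₀=11, period (1,10,1,22); ℓ=4 even so k=3
a_0=11:  p_0=11·1+0=11,  q_0=11·0+1=1
a_1=1:  p_1=1·11+1=12,  q_1=1·1+0=1
a_2=10:  p_2=10·12+11=131,  q_2=10·1+1=11
a_3=1:  p_3=1·131+12=143,  q_3=1·11+1=12
(x₁, y₁) = (143, 12);  143² − 142·12² = 1 ✓
n=2: (143,12)∘(143,12) = (143·143+142·12·12, 143·12+12·143) = (40897,3432)
n=3: (40897,3432)∘(143,12) = (143·40897+142·12·3432, 143·3432+12·40897) = (11696399,981540)
n=4: (11696399,981540)∘(143,12) = (143·11696399+142·12·981540, 143·981540+12·11696399) = (3345129217,280717008)
n=5: (3345129217,280717008)∘(143,12) = (143·3345129217+142·12·280717008, 143·280717008+12·3345129217) = (956695259663,80284082748)

143 12
40897 3432
11696399 981540
3345129217 280717008
956695259663 80284082748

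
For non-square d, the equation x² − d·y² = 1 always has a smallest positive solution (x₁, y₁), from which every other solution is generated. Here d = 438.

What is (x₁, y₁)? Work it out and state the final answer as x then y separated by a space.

d=438: √d = [20; 1,12,1,40] (ℓ=4, even), read p_3/q_3
k=0  a_k=20  p_k/q_k = 20/1
k=1  a_k=1  p_k/q_k = 21/1
k=2  a_k=12  p_k/q_k = 272/13
k=3  a_k=1  p_k/q_k = 293/14
→ (293, 14).  Check: 293²=85849, 438·14²=85848, difference 1.

293 14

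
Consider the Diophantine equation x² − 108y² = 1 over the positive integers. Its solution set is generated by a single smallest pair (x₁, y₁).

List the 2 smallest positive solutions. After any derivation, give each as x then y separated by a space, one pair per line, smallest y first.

√108 → a₀=10, period (2,1,1,4,1,1,2,20); ℓ=8 even so k=7
k=0  a_k=10  p_k/q_k = 10/1
k=1  a_k=2  p_k/q_k = 21/2
…
k=3  a_k=1  p_k/q_k = 52/5
k=4  a_k=4  p_k/q_k = 239/23
…
k=6  a_k=1  p_k/q_k = 530/51
k=7  a_k=2  p_k/q_k = 1351/130
fundamental: x₁=1351, y₁=130  (since 1825201 − 108·16900 = 1)
n=2: (1351,130)∘(1351,130) = (1351·1351+108·130·130, 1351·130+130·1351) = (3650401,351260)

1351 130
3650401 351260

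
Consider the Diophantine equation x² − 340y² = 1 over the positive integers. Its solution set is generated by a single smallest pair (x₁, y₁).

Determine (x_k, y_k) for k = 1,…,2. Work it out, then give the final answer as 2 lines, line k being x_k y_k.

√340 = [18; 2,3,1,1,1,…,3,2,36, …], period ℓ=14 (even) → k=13
i=0: a=18 ⇒ p=18, q=1
…
i=5: a=1 ⇒ p=461, q=25
…
i=7: a=8 ⇒ p=6509, q=353
i=8: a=1 ⇒ p=7265, q=394
i=9: a=1 ⇒ p=13774, q=747
…
i=12: a=3 ⇒ p=125478, q=6805
i=13: a=2 ⇒ p=285769, q=15498
→ (285769, 15498).  Check: 285769²=81663921361, 340·15498²=81663921360, difference 1.
n=2: (285769,15498)∘(285769,15498) = (285769·285769+340·15498·15498, 285769·15498+15498·285769) = (163327842721,8857695924)

285769 15498
163327842721 8857695924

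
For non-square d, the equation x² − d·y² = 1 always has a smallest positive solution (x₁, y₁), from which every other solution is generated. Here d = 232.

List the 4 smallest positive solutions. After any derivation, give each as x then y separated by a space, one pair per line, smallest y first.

√232 = [15; 4,3,7,3,4,30, …], period ℓ=6 (even) → k=5
k=0  a_k=15  p_k/q_k = 15/1
…
k=2  a_k=3  p_k/q_k = 198/13
…
k=4  a_k=3  p_k/q_k = 4539/298
k=5  a_k=4  p_k/q_k = 19603/1287
(x₁, y₁) = (19603, 1287);  19603² − 232·1287² = 1 ✓
k=2:  x_2 = 19603·19603+232·1287·1287 = 768555217,  y_2 = 19603·1287+1287·19603 = 50458122
k=3:  x_3 = 19603·768555217+232·1287·50458122 = 30131975818099,  y_3 = 19603·50458122+1287·768555217 = 1978261129845
k=4:  x_4 = 19603·30131975818099+232·1287·1978261129845 = 1181354243155834177,  y_4 = 19603·1978261129845+1287·30131975818099 = 77559705806244948

19603 1287
768555217 50458122
30131975818099 1978261129845
1181354243155834177 77559705806244948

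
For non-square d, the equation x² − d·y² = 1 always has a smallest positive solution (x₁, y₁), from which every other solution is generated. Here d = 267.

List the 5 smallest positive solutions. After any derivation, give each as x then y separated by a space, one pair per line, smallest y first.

2402 147
11539207 706188
55434348026 3392527005
266306596377697 16297699025832
1279336833564108362 78294142727569923

[16; 2,1,15,1,2,32] for √267; ℓ=6 ⇒ convergent index 5
k=0  a_k=16  p_k/q_k = 16/1
k=1  a_k=2  p_k/q_k = 33/2
k=2  a_k=1  p_k/q_k = 49/3
…
k=4  a_k=1  p_k/q_k = 817/50
k=5  a_k=2  p_k/q_k = 2402/147
→ (2402, 147).  Check: 2402²=5769604, 267·147²=5769603, difference 1.
n=2: (2402,147)∘(2402,147) = (2402·2402+267·147·147, 2402·147+147·2402) = (11539207,706188)
n=3: (11539207,706188)∘(2402,147) = (2402·11539207+267·147·706188, 2402·706188+147·11539207) = (55434348026,3392527005)
n=4: (55434348026,3392527005)∘(2402,147) = (2402·55434348026+267·147·3392527005, 2402·3392527005+147·55434348026) = (266306596377697,16297699025832)
n=5: (266306596377697,16297699025832)∘(2402,147) = (2402·266306596377697+267·147·16297699025832, 2402·16297699025832+147·266306596377697) = (1279336833564108362,78294142727569923)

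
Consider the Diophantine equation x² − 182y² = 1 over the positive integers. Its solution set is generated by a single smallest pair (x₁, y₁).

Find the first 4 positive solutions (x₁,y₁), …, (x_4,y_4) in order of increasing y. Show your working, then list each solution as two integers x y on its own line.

[13; 2,26] for √182; ℓ=2 ⇒ convergent index 1
k=0  a_k=13  p_k/q_k = 13/1
k=1  a_k=2  p_k/q_k = 27/2
fundamental: x₁=27, y₁=2  (since 729 − 182·4 = 1)
(x_2, y_2) = (27·27 + 182·2·2, 27·2 + 2·27) = (1457, 108)
(x_3, y_3) = (27·1457 + 182·2·108, 27·108 + 2·1457) = (78651, 5830)
(x_4, y_4) = (27·78651 + 182·2·5830, 27·5830 + 2·78651) = (4245697, 314712)

27 2
1457 108
78651 5830
4245697 314712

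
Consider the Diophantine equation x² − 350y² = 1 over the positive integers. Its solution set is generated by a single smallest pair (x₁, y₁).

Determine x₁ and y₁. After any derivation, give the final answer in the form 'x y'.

[18; 1,2,2,2,1,36] for √350; ℓ=6 ⇒ convergent index 5
a_0=18:  p_0=18·1+0=18,  q_0=18·0+1=1
…
a_3=2:  p_3=2·56+19=131,  q_3=2·3+1=7
a_4=2:  p_4=2·131+56=318,  q_4=2·7+3=17
a_5=1:  p_5=1·318+131=449,  q_5=1·17+7=24
→ (449, 24).  Check: 449²=201601, 350·24²=201600, difference 1.

449 24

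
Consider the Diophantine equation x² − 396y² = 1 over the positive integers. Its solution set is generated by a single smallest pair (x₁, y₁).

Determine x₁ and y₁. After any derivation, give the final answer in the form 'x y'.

199 10

[19; 1,8,1,38] for √396; ℓ=4 ⇒ convergent index 3
k=0  a_k=19  p_k/q_k = 19/1
k=1  a_k=1  p_k/q_k = 20/1
k=2  a_k=8  p_k/q_k = 179/9
k=3  a_k=1  p_k/q_k = 199/10
fundamental: x₁=199, y₁=10  (since 39601 − 396·100 = 1)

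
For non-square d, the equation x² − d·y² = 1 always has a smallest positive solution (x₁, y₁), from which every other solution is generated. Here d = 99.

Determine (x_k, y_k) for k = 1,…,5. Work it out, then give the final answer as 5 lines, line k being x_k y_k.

10 1
199 20
3970 399
79201 7960
1580050 158801

[9; 1,18] for √99; ℓ=2 ⇒ convergent index 1
i=0: a=9 ⇒ p=9, q=1
i=1: a=1 ⇒ p=10, q=1
(x₁, y₁) = (10, 1);  10² − 99·1² = 1 ✓
(10+1√99)^2 = 199 + 20√99
(10+1√99)^3 = 3970 + 399√99
(10+1√99)^4 = 79201 + 7960√99
(10+1√99)^5 = 1580050 + 158801√99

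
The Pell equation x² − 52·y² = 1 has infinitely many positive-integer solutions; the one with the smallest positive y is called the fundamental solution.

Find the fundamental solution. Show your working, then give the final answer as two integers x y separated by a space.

649 90

d=52: √d = [7; 4,1,2,1,4,14] (ℓ=6, even), read p_5/q_5
a_0=7:  p_0=7·1+0=7,  q_0=7·0+1=1
…
a_2=1:  p_2=1·29+7=36,  q_2=1·4+1=5
…
a_4=1:  p_4=1·101+36=137,  q_4=1·14+5=19
a_5=4:  p_5=4·137+101=649,  q_5=4·19+14=90
(x₁, y₁) = (649, 90);  649² − 52·90² = 1 ✓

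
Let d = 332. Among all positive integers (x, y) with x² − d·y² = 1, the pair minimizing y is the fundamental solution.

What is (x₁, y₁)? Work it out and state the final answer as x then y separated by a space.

13447 738

√332 → a₀=18, period (4,1,1,8,1,1,4,36); ℓ=8 even so k=7
k=0  a_k=18  p_k/q_k = 18/1
k=1  a_k=4  p_k/q_k = 73/4
…
k=6  a_k=1  p_k/q_k = 2970/163
k=7  a_k=4  p_k/q_k = 13447/738
fundamental: x₁=13447, y₁=738  (since 180821809 − 332·544644 = 1)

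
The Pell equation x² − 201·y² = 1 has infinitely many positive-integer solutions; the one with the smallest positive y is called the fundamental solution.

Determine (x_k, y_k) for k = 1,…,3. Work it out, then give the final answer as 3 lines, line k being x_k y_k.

√201 = [14; 5,1,1,1,2,…,1,5,28, …], period ℓ=14 (even) → k=13
k=0  a_k=14  p_k/q_k = 14/1
…
k=2  a_k=1  p_k/q_k = 85/6
k=3  a_k=1  p_k/q_k = 156/11
…
k=10  a_k=1  p_k/q_k = 33317/2350
k=11  a_k=1  p_k/q_k = 58085/4097
k=12  a_k=1  p_k/q_k = 91402/6447
k=13  a_k=5  p_k/q_k = 515095/36332
→ (515095, 36332).  Check: 515095²=265322859025, 201·36332²=265322859024, difference 1.
(x_2, y_2) = (515095·515095 + 201·36332·36332, 515095·36332 + 36332·515095) = (530645718049, 37428863080)
(x_3, y_3) = (515095·530645718049 + 201·36332·37428863080, 515095·37428863080 + 36332·530645718049) = (546665912276384215, 38558840456348868)

515095 36332
530645718049 37428863080
546665912276384215 38558840456348868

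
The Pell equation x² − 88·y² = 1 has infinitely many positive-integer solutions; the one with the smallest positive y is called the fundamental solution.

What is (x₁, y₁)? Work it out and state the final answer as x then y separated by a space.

√88 → a₀=9, period (2,1,1,1,2,18); ℓ=6 even so k=5
a_0=9:  p_0=9·1+0=9,  q_0=9·0+1=1
a_1=2:  p_1=2·9+1=19,  q_1=2·1+0=2
…
a_3=1:  p_3=1·28+19=47,  q_3=1·3+2=5
a_4=1:  p_4=1·47+28=75,  q_4=1·5+3=8
a_5=2:  p_5=2·75+47=197,  q_5=2·8+5=21
(x₁, y₁) = (197, 21);  197² − 88·21² = 1 ✓

197 21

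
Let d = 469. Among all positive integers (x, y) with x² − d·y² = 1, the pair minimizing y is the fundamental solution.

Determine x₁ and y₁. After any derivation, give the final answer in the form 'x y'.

[21; 1,1,1,10,6,10,1,1,1,42] for √469; ℓ=10 ⇒ convergent index 9
step 0: (21, 1)  from 21·(1,0) + (0,1)
…
step 3: (65, 3)  from 1·(43,2) + (22,1)
step 4: (693, 32)  from 10·(65,3) + (43,2)
…
step 7: (47146, 2177)  from 1·(42923,1982) + (4223,195)
step 8: (90069, 4159)  from 1·(47146,2177) + (42923,1982)
step 9: (137215, 6336)  from 1·(90069,4159) + (47146,2177)
(x₁, y₁) = (137215, 6336);  137215² − 469·6336² = 1 ✓

137215 6336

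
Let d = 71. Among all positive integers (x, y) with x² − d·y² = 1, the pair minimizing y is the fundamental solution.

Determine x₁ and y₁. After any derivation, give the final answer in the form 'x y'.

3480 413

√71 = [8; 2,2,1,7,1,2,2,16, …], period ℓ=8 (even) → k=7
i=0: a=8 ⇒ p=8, q=1
…
i=6: a=2 ⇒ p=1483, q=176
i=7: a=2 ⇒ p=3480, q=413
(x₁, y₁) = (3480, 413);  3480² − 71·413² = 1 ✓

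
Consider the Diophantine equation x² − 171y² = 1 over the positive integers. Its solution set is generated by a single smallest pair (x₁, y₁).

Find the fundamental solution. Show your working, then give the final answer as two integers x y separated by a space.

170 13

√171 = [13; 13,26, …], period ℓ=2 (even) → k=1
a_0=13:  p_0=13·1+0=13,  q_0=13·0+1=1
a_1=13:  p_1=13·13+1=170,  q_1=13·1+0=13
→ (170, 13).  Check: 170²=28900, 171·13²=28899, difference 1.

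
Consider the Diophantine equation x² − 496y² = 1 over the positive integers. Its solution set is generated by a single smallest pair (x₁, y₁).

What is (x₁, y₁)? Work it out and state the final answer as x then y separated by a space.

d=496: √d = [22; 3,1,2,4,1,…,1,3,44] (ℓ=16, even), read p_15/q_15
a_0=22:  p_0=22·1+0=22,  q_0=22·0+1=1
…
a_3=2:  p_3=2·89+67=245,  q_3=2·4+3=11
a_4=4:  p_4=4·245+89=1069,  q_4=4·11+4=48
a_5=1:  p_5=1·1069+245=1314,  q_5=1·48+11=59
…
a_7=2:  p_7=2·2383+1314=6080,  q_7=2·107+59=273
…
a_9=2:  p_9=2·14543+6080=35166,  q_9=2·653+273=1579
…
a_11=1:  p_11=1·49709+35166=84875,  q_11=1·2232+1579=3811
…
a_13=2:  p_13=2·389209+84875=863293,  q_13=2·17476+3811=38763
a_14=1:  p_14=1·863293+389209=1252502,  q_14=1·38763+17476=56239
a_15=3:  p_15=3·1252502+863293=4620799,  q_15=3·56239+38763=207480
(x₁, y₁) = (4620799, 207480);  4620799² − 496·207480² = 1 ✓

4620799 207480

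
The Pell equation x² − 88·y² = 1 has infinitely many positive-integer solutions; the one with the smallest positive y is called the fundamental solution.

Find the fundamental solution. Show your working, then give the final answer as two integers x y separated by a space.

197 21

[9; 2,1,1,1,2,18] for √88; ℓ=6 ⇒ convergent index 5
k=0  a_k=9  p_k/q_k = 9/1
…
k=4  a_k=1  p_k/q_k = 75/8
k=5  a_k=2  p_k/q_k = 197/21
(x₁, y₁) = (197, 21);  197² − 88·21² = 1 ✓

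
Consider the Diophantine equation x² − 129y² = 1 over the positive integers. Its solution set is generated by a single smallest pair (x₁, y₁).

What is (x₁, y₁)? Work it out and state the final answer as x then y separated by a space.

√129 = [11; 2,1,3,1,6,1,3,1,2,22, …], period ℓ=10 (even) → k=9
k=0  a_k=11  p_k/q_k = 11/1
k=1  a_k=2  p_k/q_k = 23/2
…
k=6  a_k=1  p_k/q_k = 1238/109
…
k=8  a_k=1  p_k/q_k = 6031/531
k=9  a_k=2  p_k/q_k = 16855/1484
→ (16855, 1484).  Check: 16855²=284091025, 129·1484²=284091024, difference 1.

16855 1484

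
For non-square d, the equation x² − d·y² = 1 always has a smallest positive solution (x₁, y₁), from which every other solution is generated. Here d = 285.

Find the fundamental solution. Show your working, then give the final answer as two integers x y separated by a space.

√285 = [16; 1,7,2,7,1,32, …], period ℓ=6 (even) → k=5
a_0=16:  p_0=16·1+0=16,  q_0=16·0+1=1
…
a_2=7:  p_2=7·17+16=135,  q_2=7·1+1=8
…
a_4=7:  p_4=7·287+135=2144,  q_4=7·17+8=127
a_5=1:  p_5=1·2144+287=2431,  q_5=1·127+17=144
→ (2431, 144).  Check: 2431²=5909761, 285·144²=5909760, difference 1.

2431 144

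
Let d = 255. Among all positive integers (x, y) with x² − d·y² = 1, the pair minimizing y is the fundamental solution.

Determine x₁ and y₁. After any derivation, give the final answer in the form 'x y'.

16 1

[15; 1,30] for √255; ℓ=2 ⇒ convergent index 1
step 0: (15, 1)  from 15·(1,0) + (0,1)
step 1: (16, 1)  from 1·(15,1) + (1,0)
→ (16, 1).  Check: 16²=256, 255·1²=255, difference 1.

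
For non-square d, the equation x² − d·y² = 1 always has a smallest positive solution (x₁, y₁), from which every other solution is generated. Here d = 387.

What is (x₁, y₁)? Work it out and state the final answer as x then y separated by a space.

3482 177

d=387: √d = [19; 1,2,19,2,1,38] (ℓ=6, even), read p_5/q_5
a_0=19:  p_0=19·1+0=19,  q_0=19·0+1=1
…
a_4=2:  p_4=2·1141+59=2341,  q_4=2·58+3=119
a_5=1:  p_5=1·2341+1141=3482,  q_5=1·119+58=177
→ (3482, 177).  Check: 3482²=12124324, 387·177²=12124323, difference 1.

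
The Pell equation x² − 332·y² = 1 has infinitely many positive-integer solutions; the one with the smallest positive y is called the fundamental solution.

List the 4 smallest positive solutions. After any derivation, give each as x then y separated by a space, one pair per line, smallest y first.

13447 738
361643617 19847772
9726043422151 533785979430
261572211433685377 14355640110942648

√332 = [18; 4,1,1,8,1,1,4,36, …], period ℓ=8 (even) → k=7
k=0  a_k=18  p_k/q_k = 18/1
k=1  a_k=4  p_k/q_k = 73/4
k=2  a_k=1  p_k/q_k = 91/5
k=3  a_k=1  p_k/q_k = 164/9
k=4  a_k=8  p_k/q_k = 1403/77
k=5  a_k=1  p_k/q_k = 1567/86
k=6  a_k=1  p_k/q_k = 2970/163
k=7  a_k=4  p_k/q_k = 13447/738
fundamental: x₁=13447, y₁=738  (since 180821809 − 332·544644 = 1)
(x_2, y_2) = (13447·13447 + 332·738·738, 13447·738 + 738·13447) = (361643617, 19847772)
(x_3, y_3) = (13447·361643617 + 332·738·19847772, 13447·19847772 + 738·361643617) = (9726043422151, 533785979430)
(x_4, y_4) = (13447·9726043422151 + 332·738·533785979430, 13447·533785979430 + 738·9726043422151) = (261572211433685377, 14355640110942648)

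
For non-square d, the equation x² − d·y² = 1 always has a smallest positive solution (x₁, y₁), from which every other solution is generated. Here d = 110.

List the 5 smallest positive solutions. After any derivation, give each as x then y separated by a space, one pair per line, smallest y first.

21 2
881 84
36981 3526
1552321 148008
65160501 6212810

d=110: √d = [10; 2,20] (ℓ=2, even), read p_1/q_1
i=0: a=10 ⇒ p=10, q=1
i=1: a=2 ⇒ p=21, q=2
fundamental: x₁=21, y₁=2  (since 441 − 110·4 = 1)
n=2: (21,2)∘(21,2) = (21·21+110·2·2, 21·2+2·21) = (881,84)
n=3: (881,84)∘(21,2) = (21·881+110·2·84, 21·84+2·881) = (36981,3526)
n=4: (36981,3526)∘(21,2) = (21·36981+110·2·3526, 21·3526+2·36981) = (1552321,148008)
n=5: (1552321,148008)∘(21,2) = (21·1552321+110·2·148008, 21·148008+2·1552321) = (65160501,6212810)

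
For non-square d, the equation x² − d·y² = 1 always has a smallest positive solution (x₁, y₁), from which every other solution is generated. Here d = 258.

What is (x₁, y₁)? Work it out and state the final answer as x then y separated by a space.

√258 → a₀=16, period (16,32); ℓ=2 even so k=1
step 0: (16, 1)  from 16·(1,0) + (0,1)
step 1: (257, 16)  from 16·(16,1) + (1,0)
→ (257, 16).  Check: 257²=66049, 258·16²=66048, difference 1.

257 16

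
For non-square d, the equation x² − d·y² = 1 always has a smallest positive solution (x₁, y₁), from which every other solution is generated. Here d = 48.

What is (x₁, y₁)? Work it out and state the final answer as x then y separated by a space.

√48 = [6; 1,12, …], period ℓ=2 (even) → k=1
step 0: (6, 1)  from 6·(1,0) + (0,1)
step 1: (7, 1)  from 1·(6,1) + (1,0)
fundamental: x₁=7, y₁=1  (since 49 − 48·1 = 1)

7 1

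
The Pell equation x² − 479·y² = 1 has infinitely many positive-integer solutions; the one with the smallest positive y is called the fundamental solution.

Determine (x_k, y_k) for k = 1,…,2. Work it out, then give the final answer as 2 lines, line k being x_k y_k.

√479 = [21; 1,7,1,3,2,21,2,3,1,7,1,42, …], period ℓ=12 (even) → k=11
i=0: a=21 ⇒ p=21, q=1
…
i=2: a=7 ⇒ p=175, q=8
…
i=4: a=3 ⇒ p=766, q=35
i=5: a=2 ⇒ p=1729, q=79
…
i=7: a=2 ⇒ p=75879, q=3467
i=8: a=3 ⇒ p=264712, q=12095
…
i=10: a=7 ⇒ p=2648849, q=121029
i=11: a=1 ⇒ p=2989440, q=136591
→ (2989440, 136591).  Check: 2989440²=8936751513600, 479·136591²=8936751513599, difference 1.
n=2: (2989440,136591)∘(2989440,136591) = (2989440·2989440+479·136591·136591, 2989440·136591+136591·2989440) = (17873503027199,816661198080)

2989440 136591
17873503027199 816661198080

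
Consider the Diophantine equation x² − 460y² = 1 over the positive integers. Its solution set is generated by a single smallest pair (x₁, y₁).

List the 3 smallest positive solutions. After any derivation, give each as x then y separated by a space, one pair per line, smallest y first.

d=460: √d = [21; 2,4,3,1,2,10,2,1,3,4,2,42] (ℓ=12, even), read p_11/q_11
i=0: a=21 ⇒ p=21, q=1
i=1: a=2 ⇒ p=43, q=2
i=2: a=4 ⇒ p=193, q=9
…
i=4: a=1 ⇒ p=815, q=38
i=5: a=2 ⇒ p=2252, q=105
…
i=8: a=1 ⇒ p=72257, q=3369
…
i=10: a=4 ⇒ p=1135029, q=52921
i=11: a=2 ⇒ p=2535751, q=118230
(x₁, y₁) = (2535751, 118230);  2535751² − 460·118230² = 1 ✓
n=2: (2535751,118230)∘(2535751,118230) = (2535751·2535751+460·118230·118230, 2535751·118230+118230·2535751) = (12860066268001,599603681460)
n=3: (12860066268001,599603681460)∘(2535751,118230) = (2535751·12860066268001+460·118230·599603681460, 2535751·599603681460+118230·12860066268001) = (65219851798297071751,3040891269731634690)

2535751 118230
12860066268001 599603681460
65219851798297071751 3040891269731634690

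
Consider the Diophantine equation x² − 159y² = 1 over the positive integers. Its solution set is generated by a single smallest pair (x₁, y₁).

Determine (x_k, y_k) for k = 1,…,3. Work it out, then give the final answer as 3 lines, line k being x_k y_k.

√159 → a₀=12, period (1,1,1,1,3,1,1,1,1,24); ℓ=10 even so k=9
k=0  a_k=12  p_k/q_k = 12/1
…
k=4  a_k=1  p_k/q_k = 63/5
…
k=6  a_k=1  p_k/q_k = 290/23
k=7  a_k=1  p_k/q_k = 517/41
k=8  a_k=1  p_k/q_k = 807/64
k=9  a_k=1  p_k/q_k = 1324/105
(x₁, y₁) = (1324, 105);  1324² − 159·105² = 1 ✓
n=2: (1324,105)∘(1324,105) = (1324·1324+159·105·105, 1324·105+105·1324) = (3505951,278040)
n=3: (3505951,278040)∘(1324,105) = (1324·3505951+159·105·278040, 1324·278040+105·3505951) = (9283756924,736249815)

1324 105
3505951 278040
9283756924 736249815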